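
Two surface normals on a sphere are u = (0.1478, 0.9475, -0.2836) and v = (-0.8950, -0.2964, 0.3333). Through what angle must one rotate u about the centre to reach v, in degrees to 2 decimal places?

120.51°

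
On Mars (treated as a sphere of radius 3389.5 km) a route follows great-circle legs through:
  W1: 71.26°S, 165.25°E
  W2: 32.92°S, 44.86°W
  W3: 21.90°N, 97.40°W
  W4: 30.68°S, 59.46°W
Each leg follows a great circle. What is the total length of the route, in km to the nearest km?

12535 km

Leg W1→W2: central angle 1.2856 rad, distance 4357.5 km.
Leg W2→W3: central angle 1.2964 rad, distance 4394.0 km.
Leg W3→W4: central angle 1.1163 rad, distance 3783.7 km.
Total: 4357.5 + 4394.0 + 3783.7 ≈ 12535 km.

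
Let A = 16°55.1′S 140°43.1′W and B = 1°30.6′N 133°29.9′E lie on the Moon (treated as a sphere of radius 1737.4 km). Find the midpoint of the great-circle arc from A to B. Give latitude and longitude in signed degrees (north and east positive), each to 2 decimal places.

Central angle δ = 1.5081 rad. Interpolating on the sphere with fraction f = 0.5:
P = [sin((1−f)δ)·A + sin(fδ)·B] / sin δ = 0.6859·A + 0.6859·B in Cartesian coordinates,
giving P = (-0.9800, 0.0819, -0.1815), i.e. latitude -10.46°, longitude 175.22°.

-10.46°, 175.22°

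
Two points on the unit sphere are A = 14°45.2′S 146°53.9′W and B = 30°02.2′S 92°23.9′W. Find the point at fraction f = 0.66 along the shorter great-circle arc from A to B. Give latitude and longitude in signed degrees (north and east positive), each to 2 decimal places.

-27.16°, -112.35°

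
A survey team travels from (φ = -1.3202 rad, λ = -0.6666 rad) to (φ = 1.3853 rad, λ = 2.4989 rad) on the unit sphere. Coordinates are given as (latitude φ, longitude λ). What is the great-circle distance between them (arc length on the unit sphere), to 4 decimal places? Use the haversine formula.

Let φ₁ = -1.3202 rad, φ₂ = 1.3853 rad, and Δλ = -3.1177 rad.
Haversine: a = sin²(Δφ/2) + cos φ₁ cos φ₂ sin²(Δλ/2) = 0.9532 + (0.2480)(0.1844)(0.9999) = 0.99893.
Central angle c = 2·arcsin(√a) = 3.07629 rad.
On the unit sphere the arc length equals the central angle: 3.0763.

3.0763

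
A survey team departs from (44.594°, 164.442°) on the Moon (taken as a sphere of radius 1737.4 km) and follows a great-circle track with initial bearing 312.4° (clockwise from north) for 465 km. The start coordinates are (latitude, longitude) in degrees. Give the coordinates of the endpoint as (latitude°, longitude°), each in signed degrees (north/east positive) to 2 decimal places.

53.52°, 145.27°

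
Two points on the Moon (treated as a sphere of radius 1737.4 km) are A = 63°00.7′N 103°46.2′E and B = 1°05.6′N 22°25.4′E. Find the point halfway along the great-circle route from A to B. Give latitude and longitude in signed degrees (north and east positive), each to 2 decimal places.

38.16°, 45.21°

Central angle δ = 1.4854 rad. Interpolating on the sphere with fraction f = 0.5:
P = [sin((1−f)δ)·A + sin(fδ)·B] / sin δ = 0.6788·A + 0.6788·B in Cartesian coordinates,
giving P = (0.5540, 0.5580, 0.6178), i.e. latitude 38.16°, longitude 45.21°.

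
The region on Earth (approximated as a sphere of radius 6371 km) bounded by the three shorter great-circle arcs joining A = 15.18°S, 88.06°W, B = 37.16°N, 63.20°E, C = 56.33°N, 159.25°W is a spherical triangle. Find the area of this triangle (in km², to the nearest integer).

86217484 km²

Side lengths (central angles): a = 1.3932, b = 1.6162, c = 2.5545 rad; semiperimeter s = 2.7820.
By l'Huilier's theorem, tan(E/4) = √[tan(s/2) tan((s−a)/2) tan((s−b)/2) tan((s−c)/2)], giving spherical excess E = 2.1241 rad.
Area = E·R² = 2.1241 × (6371)² ≈ 86217484 km².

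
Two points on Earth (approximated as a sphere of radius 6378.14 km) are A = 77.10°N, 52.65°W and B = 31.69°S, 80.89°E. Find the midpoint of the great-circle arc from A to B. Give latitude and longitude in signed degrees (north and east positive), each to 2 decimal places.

32.13°, 67.82°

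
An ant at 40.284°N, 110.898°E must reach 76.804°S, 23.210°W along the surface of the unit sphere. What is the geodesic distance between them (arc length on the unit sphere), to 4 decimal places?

With latitudes φ₁ = 40.284°, φ₂ = -76.804° and longitude difference Δλ = -134.108°:
cos c = sin φ₁ sin φ₂ + cos φ₁ cos φ₂ cos Δλ = (0.6466)(-0.9736) + (0.7628)(0.2283)(-0.6960) = -0.75071,
so c = arccos(-0.75071) = 2.41993 rad.
On the unit sphere the arc length equals the central angle: 2.4199.

2.4199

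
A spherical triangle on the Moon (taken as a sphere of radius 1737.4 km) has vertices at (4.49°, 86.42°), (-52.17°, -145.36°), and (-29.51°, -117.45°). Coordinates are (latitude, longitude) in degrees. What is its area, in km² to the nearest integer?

615654 km²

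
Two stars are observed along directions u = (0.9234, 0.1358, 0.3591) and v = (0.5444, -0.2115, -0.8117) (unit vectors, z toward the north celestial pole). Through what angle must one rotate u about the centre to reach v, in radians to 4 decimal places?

u·v = 0.1825; |u| = 1.0000, |v| = 1.0000.
cos θ = (u·v)/(|u||v|) = 0.1825, so θ = 1.3873 rad.

1.3873 rad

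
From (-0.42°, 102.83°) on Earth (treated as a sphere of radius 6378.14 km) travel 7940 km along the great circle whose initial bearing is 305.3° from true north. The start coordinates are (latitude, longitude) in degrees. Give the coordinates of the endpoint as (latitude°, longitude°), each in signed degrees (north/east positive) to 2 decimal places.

33.03°, 35.58°

Angular distance δ = d/R = 7940/6378.14 = 1.24488 rad; initial bearing θ = 5.3285 rad.
sin φ₂ = sin φ₁ cos δ + cos φ₁ sin δ cos θ = (-0.0073)(0.3202) + (1.0000)(0.9474)(0.5779) = 0.5451, so φ₂ = 33.03°.
Δλ = atan2(sin θ sin δ cos φ₁, cos δ − sin φ₁ sin φ₂) = atan2(-0.7732, 0.3242) = -67.252°.
λ₂ = 102.830° − 67.252° = 35.58°.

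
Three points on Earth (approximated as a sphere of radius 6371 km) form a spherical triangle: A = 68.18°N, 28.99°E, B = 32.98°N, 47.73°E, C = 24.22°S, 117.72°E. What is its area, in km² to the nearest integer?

23764225 km²

Side lengths (central angles): a = 1.5323, b = 1.9534, c = 0.6425 rad; semiperimeter s = 2.0641.
By l'Huilier's theorem, tan(E/4) = √[tan(s/2) tan((s−a)/2) tan((s−b)/2) tan((s−c)/2)], giving spherical excess E = 0.5855 rad.
Area = E·R² = 0.5855 × (6371)² ≈ 23764225 km².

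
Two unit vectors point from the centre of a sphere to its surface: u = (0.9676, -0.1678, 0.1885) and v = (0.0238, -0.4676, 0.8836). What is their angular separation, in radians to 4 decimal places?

u·v = 0.2681; |u| = 1.0000, |v| = 1.0000.
cos θ = (u·v)/(|u||v|) = 0.2681, so θ = 1.2994 rad.

1.2994 rad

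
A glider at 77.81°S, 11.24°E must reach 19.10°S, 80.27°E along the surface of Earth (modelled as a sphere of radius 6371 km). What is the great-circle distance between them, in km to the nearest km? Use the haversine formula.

Let φ₁ = -1.3580 rad, φ₂ = -0.3334 rad, and Δλ = 1.2048 rad.
Haversine: a = sin²(Δφ/2) + cos φ₁ cos φ₂ sin²(Δλ/2) = 0.2403 + (0.2112)(0.9449)(0.3211) = 0.30438.
Central angle c = 2·arcsin(√a) = 1.16881 rad.
Distance = R·c = 6371 × 1.1688 ≈ 7446 km.

7446 km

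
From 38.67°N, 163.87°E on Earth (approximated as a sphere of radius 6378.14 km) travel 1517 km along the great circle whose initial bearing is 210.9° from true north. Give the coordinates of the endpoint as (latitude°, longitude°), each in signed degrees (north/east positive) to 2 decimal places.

26.71°, 156.09°

Angular distance δ = d/R = 1517/6378.14 = 0.23784 rad; initial bearing θ = 3.6809 rad.
sin φ₂ = sin φ₁ cos δ + cos φ₁ sin δ cos θ = (0.6248)(0.9718) + (0.7808)(0.2356)(-0.8581) = 0.4494, so φ₂ = 26.71°.
Δλ = atan2(sin θ sin δ cos φ₁, cos δ − sin φ₁ sin φ₂) = atan2(-0.0945, 0.6910) = -7.784°.
λ₂ = 163.870° − 7.784° = 156.09°.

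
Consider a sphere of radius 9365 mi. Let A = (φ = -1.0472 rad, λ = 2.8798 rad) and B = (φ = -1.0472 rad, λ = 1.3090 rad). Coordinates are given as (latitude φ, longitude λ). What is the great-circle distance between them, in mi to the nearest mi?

In radians: φ₁ = -1.0472, φ₂ = -1.0472, Δλ = -90.000° = -1.5708 rad.
cos c = sin φ₁ sin φ₂ + cos φ₁ cos φ₂ cos Δλ = (-0.8660)(-0.8660) + (0.5000)(0.5000)(-0.0000) = 0.75000,
so c = arccos(0.75000) = 0.72273 rad.
Distance = R·c = 9365 × 0.7227 ≈ 6768 mi.

6768 mi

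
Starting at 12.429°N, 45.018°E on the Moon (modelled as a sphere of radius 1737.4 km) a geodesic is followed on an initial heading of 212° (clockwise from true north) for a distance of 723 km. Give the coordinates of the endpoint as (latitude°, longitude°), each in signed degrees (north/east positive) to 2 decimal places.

-7.93°, 32.53°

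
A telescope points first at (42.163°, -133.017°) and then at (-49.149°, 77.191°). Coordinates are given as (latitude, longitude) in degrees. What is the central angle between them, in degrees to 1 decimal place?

157.9°

Let φ₁ = 0.7359 rad, φ₂ = -0.8578 rad, and Δλ = -2.6144 rad.
Haversine: a = sin²(Δφ/2) + cos φ₁ cos φ₂ sin²(Δλ/2) = 0.5114 + (0.7412)(0.6541)(0.9321) = 0.96337.
Central angle c = 2·arcsin(√a) = 2.75643 rad.
So the angular separation is 157.9°.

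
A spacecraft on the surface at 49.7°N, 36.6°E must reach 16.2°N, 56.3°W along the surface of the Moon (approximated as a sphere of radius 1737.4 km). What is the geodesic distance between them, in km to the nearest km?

With latitudes φ₁ = 49.700°, φ₂ = 16.200° and longitude difference Δλ = -92.900°:
Haversine: a = sin²(Δφ/2) + cos φ₁ cos φ₂ sin²(Δλ/2) = 0.0831 + (0.6468)(0.9603)(0.5253) = 0.40932.
Central angle c = 2·arcsin(√a) = 1.38843 rad.
Distance = R·c = 1737.4 × 1.3884 ≈ 2412 km.

2412 km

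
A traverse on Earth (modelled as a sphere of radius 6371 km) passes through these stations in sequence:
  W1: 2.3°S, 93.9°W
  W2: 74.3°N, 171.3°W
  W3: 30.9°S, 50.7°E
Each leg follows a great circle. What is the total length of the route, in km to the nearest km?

24537 km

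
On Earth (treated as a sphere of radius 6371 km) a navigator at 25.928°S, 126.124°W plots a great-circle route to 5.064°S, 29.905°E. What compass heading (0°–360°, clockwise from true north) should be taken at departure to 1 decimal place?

139.7°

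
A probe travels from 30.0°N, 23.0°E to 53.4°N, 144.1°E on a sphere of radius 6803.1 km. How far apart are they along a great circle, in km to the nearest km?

9767 km

With latitudes φ₁ = 30.000°, φ₂ = 53.400° and longitude difference Δλ = 121.100°:
Haversine: a = sin²(Δφ/2) + cos φ₁ cos φ₂ sin²(Δλ/2) = 0.0411 + (0.8660)(0.5962)(0.7583) = 0.43265.
Central angle c = 2·arcsin(√a) = 1.43569 rad.
Distance = R·c = 6803.1 × 1.4357 ≈ 9767 km.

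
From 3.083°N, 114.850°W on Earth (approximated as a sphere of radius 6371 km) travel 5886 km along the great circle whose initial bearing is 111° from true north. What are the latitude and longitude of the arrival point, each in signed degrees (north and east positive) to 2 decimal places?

Angular distance δ = d/R = 5886/6371 = 0.92387 rad; initial bearing θ = 1.9373 rad.
sin φ₂ = sin φ₁ cos δ + cos φ₁ sin δ cos θ = (0.0538)(0.6027) + (0.9986)(0.7979)(-0.3584) = -0.2531, so φ₂ = -14.66°.
Δλ = atan2(sin θ sin δ cos φ₁, cos δ − sin φ₁ sin φ₂) = atan2(0.7439, 0.6163) = 50.356°.
λ₂ = -114.850° + 50.356° = -64.49°.

-14.66°, -64.49°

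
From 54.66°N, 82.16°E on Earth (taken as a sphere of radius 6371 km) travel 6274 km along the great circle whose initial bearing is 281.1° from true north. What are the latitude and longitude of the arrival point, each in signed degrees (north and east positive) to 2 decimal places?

Angular distance δ = d/R = 6274/6371 = 0.98477 rad; initial bearing θ = 4.9061 rad.
sin φ₂ = sin φ₁ cos δ + cos φ₁ sin δ cos θ = (0.8157)(0.5531) + (0.5784)(0.8331)(0.1925) = 0.5439, so φ₂ = 32.95°.
Δλ = atan2(sin θ sin δ cos φ₁, cos δ − sin φ₁ sin φ₂) = atan2(-0.4729, 0.1094) = -76.980°.
λ₂ = 82.160° − 76.980° = 5.18°.

32.95°, 5.18°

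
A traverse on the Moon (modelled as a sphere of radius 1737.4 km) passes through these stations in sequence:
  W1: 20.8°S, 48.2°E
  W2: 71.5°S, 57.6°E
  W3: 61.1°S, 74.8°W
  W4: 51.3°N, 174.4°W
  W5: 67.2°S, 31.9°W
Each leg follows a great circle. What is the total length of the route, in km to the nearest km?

11744 km

Leg W1→W2: central angle 0.8900 rad, distance 1546.3 km.
Leg W2→W3: central angle 0.7571 rad, distance 1315.4 km.
Leg W3→W4: central angle 2.3944 rad, distance 4160.1 km.
Leg W4→W5: central angle 2.7181 rad, distance 4722.5 km.
Total: 1546.3 + 1315.4 + 4160.1 + 4722.5 ≈ 11744 km.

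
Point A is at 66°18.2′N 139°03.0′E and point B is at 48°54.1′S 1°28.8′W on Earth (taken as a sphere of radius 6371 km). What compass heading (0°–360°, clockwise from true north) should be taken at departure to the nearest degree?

With φ₁ = 1.1572, φ₂ = -0.8535, Δλ = -2.4527 rad, the forward-azimuth formula gives
θ = atan2( sin Δλ cos φ₂ , cos φ₁ sin φ₂ − sin φ₁ cos φ₂ cos Δλ ) = atan2(-0.4179, 0.1618) = -68.83°.
Adding 360° brings this into [0°, 360°): 291°.

291°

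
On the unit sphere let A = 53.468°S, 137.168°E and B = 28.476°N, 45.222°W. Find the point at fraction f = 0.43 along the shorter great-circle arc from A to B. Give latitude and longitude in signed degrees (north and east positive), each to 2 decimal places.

-59.67°, -51.89°

Central angle δ = 2.7043 rad. Interpolating on the sphere with fraction f = 0.43:
P = [sin((1−f)δ)·A + sin(fδ)·B] / sin δ = 2.3604·A + 2.1677·B in Cartesian coordinates,
giving P = (0.3117, -0.3973, -0.8631), i.e. latitude -59.67°, longitude -51.89°.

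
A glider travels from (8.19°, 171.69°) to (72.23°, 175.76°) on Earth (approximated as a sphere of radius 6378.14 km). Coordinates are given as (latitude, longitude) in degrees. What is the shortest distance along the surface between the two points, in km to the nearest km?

In radians: φ₁ = 0.1429, φ₂ = 1.2607, Δλ = 4.070° = 0.0710 rad.
Haversine: a = sin²(Δφ/2) + cos φ₁ cos φ₂ sin²(Δλ/2) = 0.2811 + (0.9898)(0.3052)(0.0013) = 0.28151.
Central angle c = 2·arcsin(√a) = 1.11856 rad.
Distance = R·c = 6378.14 × 1.1186 ≈ 7134 km.

7134 km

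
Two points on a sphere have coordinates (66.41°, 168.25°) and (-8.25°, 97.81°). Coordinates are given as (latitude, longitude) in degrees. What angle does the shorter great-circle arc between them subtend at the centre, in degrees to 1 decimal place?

In radians: φ₁ = 1.1591, φ₂ = -0.1440, Δλ = -70.440° = -1.2294 rad.
Haversine: a = sin²(Δφ/2) + cos φ₁ cos φ₂ sin²(Δλ/2) = 0.3677 + (0.4002)(0.9897)(0.3326) = 0.49945.
Central angle c = 2·arcsin(√a) = 1.56970 rad.
So the angular separation is 89.9°.

89.9°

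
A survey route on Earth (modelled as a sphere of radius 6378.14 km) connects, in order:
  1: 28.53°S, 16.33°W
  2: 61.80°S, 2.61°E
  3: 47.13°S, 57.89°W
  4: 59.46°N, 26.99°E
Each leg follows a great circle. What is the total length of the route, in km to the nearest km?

Leg 1→2: central angle 0.6204 rad, distance 3957.3 km.
Leg 2→3: central angle 0.6364 rad, distance 4059.3 km.
Leg 3→4: central angle 2.2148 rad, distance 14126.1 km.
Total: 3957.3 + 4059.3 + 14126.1 ≈ 22143 km.

22143 km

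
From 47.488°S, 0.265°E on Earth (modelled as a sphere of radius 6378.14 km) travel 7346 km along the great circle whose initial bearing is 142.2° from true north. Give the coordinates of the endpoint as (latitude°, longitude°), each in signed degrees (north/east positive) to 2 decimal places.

Angular distance δ = d/R = 7346/6378.14 = 1.15175 rad; initial bearing θ = 2.4819 rad.
sin φ₂ = sin φ₁ cos δ + cos φ₁ sin δ cos θ = (-0.7371)(0.4069) + (0.6757)(0.9135)(-0.7902) = -0.7877, so φ₂ = -51.97°.
Δλ = atan2(sin θ sin δ cos φ₁, cos δ − sin φ₁ sin φ₂) = atan2(0.3783, -0.1737) = 114.665°.
λ₂ = 0.265° + 114.665° = 114.93°.

-51.97°, 114.93°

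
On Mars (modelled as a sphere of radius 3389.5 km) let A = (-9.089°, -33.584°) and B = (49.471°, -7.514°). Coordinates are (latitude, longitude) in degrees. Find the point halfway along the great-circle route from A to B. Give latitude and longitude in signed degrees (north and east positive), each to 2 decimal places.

20.66°, -23.28°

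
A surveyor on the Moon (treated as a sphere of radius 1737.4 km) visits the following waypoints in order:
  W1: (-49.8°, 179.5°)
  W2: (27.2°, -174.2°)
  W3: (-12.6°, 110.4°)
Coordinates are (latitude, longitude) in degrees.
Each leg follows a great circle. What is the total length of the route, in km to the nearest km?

4863 km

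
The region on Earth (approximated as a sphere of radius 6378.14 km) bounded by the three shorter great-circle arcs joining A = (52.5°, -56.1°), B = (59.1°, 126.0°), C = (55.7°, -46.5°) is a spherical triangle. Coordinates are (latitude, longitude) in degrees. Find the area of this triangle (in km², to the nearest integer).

2586232 km²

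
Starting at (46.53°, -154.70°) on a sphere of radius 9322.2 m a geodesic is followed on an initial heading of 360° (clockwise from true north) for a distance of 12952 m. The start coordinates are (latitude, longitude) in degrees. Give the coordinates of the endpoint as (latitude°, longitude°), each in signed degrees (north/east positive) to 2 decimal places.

Angular distance δ = d/R = 12952/9322.2 = 1.38937 rad; initial bearing θ = 6.2832 rad.
sin φ₂ = sin φ₁ cos δ + cos φ₁ sin δ cos θ = (0.7257)(0.1804) + (0.6880)(0.9836)(1.0000) = 0.8076, so φ₂ = 53.86°.
Δλ = atan2(sin θ sin δ cos φ₁, cos δ − sin φ₁ sin φ₂) = atan2(-0.0000, -0.4057) = -180.000°.
λ₂ = -154.700° − 180.000° = -334.70° → 25.30° after wrapping to (−180°, 180°].

53.86°, 25.30°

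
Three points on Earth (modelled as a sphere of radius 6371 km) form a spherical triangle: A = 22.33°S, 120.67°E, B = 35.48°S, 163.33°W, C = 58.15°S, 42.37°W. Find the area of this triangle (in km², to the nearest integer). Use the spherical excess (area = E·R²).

40888658 km²

Side lengths (central angles): a = 1.2954, b = 1.7155, c = 1.1563 rad; semiperimeter s = 2.0835.
By l'Huilier's theorem, tan(E/4) = √[tan(s/2) tan((s−a)/2) tan((s−b)/2) tan((s−c)/2)], giving spherical excess E = 1.0074 rad.
Area = E·R² = 1.0074 × (6371)² ≈ 40888658 km².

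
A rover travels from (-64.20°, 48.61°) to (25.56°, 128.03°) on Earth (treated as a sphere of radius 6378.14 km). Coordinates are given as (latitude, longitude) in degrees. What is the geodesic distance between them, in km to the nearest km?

12072 km

With latitudes φ₁ = -64.200°, φ₂ = 25.560° and longitude difference Δλ = 79.420°:
cos c = sin φ₁ sin φ₂ + cos φ₁ cos φ₂ cos Δλ = (-0.9003)(0.4315) + (0.4352)(0.9021)(0.1836) = -0.31636,
so c = arccos(-0.31636) = 1.89268 rad.
Distance = R·c = 6378.14 × 1.8927 ≈ 12072 km.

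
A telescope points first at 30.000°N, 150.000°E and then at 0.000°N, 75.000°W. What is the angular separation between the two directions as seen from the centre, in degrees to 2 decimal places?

Let φ₁ = 0.5236 rad, φ₂ = 0.0000 rad, and Δλ = 2.3562 rad.
Haversine: a = sin²(Δφ/2) + cos φ₁ cos φ₂ sin²(Δλ/2) = 0.0670 + (0.8660)(1.0000)(0.8536) = 0.80619.
Central angle c = 2·arcsin(√a) = 2.22985 rad.
So the angular separation is 127.76°.

127.76°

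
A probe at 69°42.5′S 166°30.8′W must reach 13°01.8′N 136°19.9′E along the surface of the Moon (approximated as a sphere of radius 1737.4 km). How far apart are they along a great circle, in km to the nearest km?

In radians: φ₁ = -1.2166, φ₂ = 0.2274, Δλ = -57.155° = -0.9975 rad.
Haversine: a = sin²(Δφ/2) + cos φ₁ cos φ₂ sin²(Δλ/2) = 0.4368 + (0.3468)(0.9743)(0.2288) = 0.51411.
Central angle c = 2·arcsin(√a) = 1.59902 rad.
Distance = R·c = 1737.4 × 1.5990 ≈ 2778 km.

2778 km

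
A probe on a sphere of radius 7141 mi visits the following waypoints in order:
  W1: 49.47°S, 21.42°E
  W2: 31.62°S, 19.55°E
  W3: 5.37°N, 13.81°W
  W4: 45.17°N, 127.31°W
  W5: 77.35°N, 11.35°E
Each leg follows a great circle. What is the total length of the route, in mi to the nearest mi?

27897 mi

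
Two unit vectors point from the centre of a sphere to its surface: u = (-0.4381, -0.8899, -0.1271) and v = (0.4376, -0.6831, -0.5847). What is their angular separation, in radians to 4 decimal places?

u·v = 0.4905; |u| = 1.0000, |v| = 1.0000.
cos θ = (u·v)/(|u||v|) = 0.4905, so θ = 1.0581 rad.

1.0581 rad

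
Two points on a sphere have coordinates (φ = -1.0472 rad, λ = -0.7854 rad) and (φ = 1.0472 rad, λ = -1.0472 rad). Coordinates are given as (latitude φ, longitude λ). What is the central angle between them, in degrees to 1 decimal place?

120.6°

With latitudes φ₁ = -60.000°, φ₂ = 60.000° and longitude difference Δλ = -15.000°:
Haversine: a = sin²(Δφ/2) + cos φ₁ cos φ₂ sin²(Δλ/2) = 0.7500 + (0.5000)(0.5000)(0.0170) = 0.75426.
Central angle c = 2·arcsin(√a) = 2.10426 rad.
So the angular separation is 120.6°.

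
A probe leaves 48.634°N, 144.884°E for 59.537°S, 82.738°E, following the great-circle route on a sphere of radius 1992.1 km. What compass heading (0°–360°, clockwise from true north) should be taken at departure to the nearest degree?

211°

With φ₁ = 0.8488, φ₂ = -1.0391, Δλ = -1.0847 rad, the forward-azimuth formula gives
θ = atan2( sin Δλ cos φ₂ , cos φ₁ sin φ₂ − sin φ₁ cos φ₂ cos Δλ ) = atan2(-0.4482, -0.7474) = -149.05°.
Adding 360° brings this into [0°, 360°): 211°.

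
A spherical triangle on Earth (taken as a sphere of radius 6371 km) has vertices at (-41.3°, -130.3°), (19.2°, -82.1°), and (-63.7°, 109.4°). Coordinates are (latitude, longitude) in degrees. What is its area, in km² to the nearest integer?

26094571 km²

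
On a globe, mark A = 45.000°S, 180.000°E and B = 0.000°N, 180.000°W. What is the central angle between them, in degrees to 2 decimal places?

Let φ₁ = -0.7854 rad, φ₂ = 0.0000 rad, and Δλ = 0.0000 rad.
cos c = sin φ₁ sin φ₂ + cos φ₁ cos φ₂ cos Δλ = (-0.7071)(0.0000) + (0.7071)(1.0000)(1.0000) = 0.70711,
so c = arccos(0.70711) = 0.78540 rad.
So the angular separation is 45.00°.

45.00°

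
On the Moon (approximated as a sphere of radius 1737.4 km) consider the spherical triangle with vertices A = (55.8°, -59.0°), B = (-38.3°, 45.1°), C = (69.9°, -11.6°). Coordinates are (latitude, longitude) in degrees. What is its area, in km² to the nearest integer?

2062454 km²

Side lengths (central angles): a = 2.0197, b = 0.4336, c = 2.2396 rad; semiperimeter s = 2.3465.
By l'Huilier's theorem, tan(E/4) = √[tan(s/2) tan((s−a)/2) tan((s−b)/2) tan((s−c)/2)], giving spherical excess E = 0.6833 rad.
Area = E·R² = 0.6833 × (1737.4)² ≈ 2062454 km².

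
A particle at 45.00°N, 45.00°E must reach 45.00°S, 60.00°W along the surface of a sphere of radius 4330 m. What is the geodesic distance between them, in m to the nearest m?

9749 m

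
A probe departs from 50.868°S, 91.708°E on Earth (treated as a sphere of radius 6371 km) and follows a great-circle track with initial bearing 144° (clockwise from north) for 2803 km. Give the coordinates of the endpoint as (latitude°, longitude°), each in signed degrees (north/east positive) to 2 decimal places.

Angular distance δ = d/R = 2803/6371 = 0.43996 rad; initial bearing θ = 2.5133 rad.
sin φ₂ = sin φ₁ cos δ + cos φ₁ sin δ cos θ = (-0.7757)(0.9048) + (0.6311)(0.4259)(-0.8090) = -0.9193, so φ₂ = -66.82°.
Δλ = atan2(sin θ sin δ cos φ₁, cos δ − sin φ₁ sin φ₂) = atan2(0.1580, 0.1917) = 39.496°.
λ₂ = 91.708° + 39.496° = 131.20°.

-66.82°, 131.20°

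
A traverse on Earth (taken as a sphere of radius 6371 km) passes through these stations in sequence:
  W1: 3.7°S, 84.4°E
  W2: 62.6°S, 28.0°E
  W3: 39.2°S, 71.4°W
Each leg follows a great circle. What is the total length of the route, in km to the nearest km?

14640 km

Leg W1→W2: central angle 1.2541 rad, distance 7989.8 km.
Leg W2→W3: central angle 1.0439 rad, distance 6650.5 km.
Total: 7989.8 + 6650.5 ≈ 14640 km.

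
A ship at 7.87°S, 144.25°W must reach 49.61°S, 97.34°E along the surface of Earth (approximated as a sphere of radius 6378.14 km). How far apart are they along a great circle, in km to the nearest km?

11310 km

In radians: φ₁ = -0.1374, φ₂ = -0.8659, Δλ = -118.410° = -2.0666 rad.
cos c = sin φ₁ sin φ₂ + cos φ₁ cos φ₂ cos Δλ = (-0.1369)(-0.7617) + (0.9906)(0.6480)(-0.4758) = -0.20110,
so c = arccos(-0.20110) = 1.77328 rad.
Distance = R·c = 6378.14 × 1.7733 ≈ 11310 km.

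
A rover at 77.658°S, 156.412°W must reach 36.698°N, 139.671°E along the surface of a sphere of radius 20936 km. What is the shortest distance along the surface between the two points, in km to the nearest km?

44053 km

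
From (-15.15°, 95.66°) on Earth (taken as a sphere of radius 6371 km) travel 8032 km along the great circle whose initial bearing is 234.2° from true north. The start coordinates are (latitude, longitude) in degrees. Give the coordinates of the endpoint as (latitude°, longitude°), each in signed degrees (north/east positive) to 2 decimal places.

Angular distance δ = d/R = 8032/6371 = 1.26071 rad; initial bearing θ = 4.0876 rad.
sin φ₂ = sin φ₁ cos δ + cos φ₁ sin δ cos θ = (-0.2613)(0.3051) + (0.9652)(0.9523)(-0.5850) = -0.6174, so φ₂ = -38.13°.
Δλ = atan2(sin θ sin δ cos φ₁, cos δ − sin φ₁ sin φ₂) = atan2(-0.7455, 0.1438) = -79.085°.
λ₂ = 95.660° − 79.085° = 16.58°.

-38.13°, 16.58°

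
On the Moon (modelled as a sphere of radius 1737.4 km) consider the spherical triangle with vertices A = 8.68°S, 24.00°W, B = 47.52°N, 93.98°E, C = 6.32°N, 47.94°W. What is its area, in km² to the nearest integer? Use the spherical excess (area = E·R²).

2386996 km²

Side lengths (central angles): a = 2.0344, b = 0.4920, c = 2.0092 rad; semiperimeter s = 2.2678.
By l'Huilier's theorem, tan(E/4) = √[tan(s/2) tan((s−a)/2) tan((s−b)/2) tan((s−c)/2)], giving spherical excess E = 0.7908 rad.
Area = E·R² = 0.7908 × (1737.4)² ≈ 2386996 km².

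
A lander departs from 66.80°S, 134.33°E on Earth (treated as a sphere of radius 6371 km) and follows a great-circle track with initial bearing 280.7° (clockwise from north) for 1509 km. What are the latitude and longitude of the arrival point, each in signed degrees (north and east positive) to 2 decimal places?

-61.20°, 105.74°

Angular distance δ = d/R = 1509/6371 = 0.23685 rad; initial bearing θ = 4.8991 rad.
sin φ₂ = sin φ₁ cos δ + cos φ₁ sin δ cos θ = (-0.9191)(0.9721) + (0.3939)(0.2346)(0.1857) = -0.8763, so φ₂ = -61.20°.
Δλ = atan2(sin θ sin δ cos φ₁, cos δ − sin φ₁ sin φ₂) = atan2(-0.0908, 0.1666) = -28.594°.
λ₂ = 134.330° − 28.594° = 105.74°.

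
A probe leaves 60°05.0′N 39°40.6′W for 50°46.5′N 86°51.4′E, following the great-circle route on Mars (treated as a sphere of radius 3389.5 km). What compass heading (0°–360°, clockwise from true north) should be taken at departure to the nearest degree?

35°

With φ₁ = 1.0487, φ₂ = 0.8862, Δλ = 2.2084 rad, the forward-azimuth formula gives
θ = atan2( sin Δλ cos φ₂ , cos φ₁ sin φ₂ − sin φ₁ cos φ₂ cos Δλ ) = atan2(0.5081, 0.7126) = 35.49°.
So the initial bearing is 35°.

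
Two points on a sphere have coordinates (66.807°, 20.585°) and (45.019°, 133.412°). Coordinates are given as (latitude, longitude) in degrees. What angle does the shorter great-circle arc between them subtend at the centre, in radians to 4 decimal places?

Let φ₁ = 1.1660 rad, φ₂ = 0.7857 rad, and Δλ = 1.9692 rad.
cos c = sin φ₁ sin φ₂ + cos φ₁ cos φ₂ cos Δλ = (0.9192)(0.7073) + (0.3938)(0.7069)(-0.3879) = 0.54218,
so c = arccos(0.54218) = 0.99777 rad.
So the angular separation is 0.9978 rad.

0.9978 rad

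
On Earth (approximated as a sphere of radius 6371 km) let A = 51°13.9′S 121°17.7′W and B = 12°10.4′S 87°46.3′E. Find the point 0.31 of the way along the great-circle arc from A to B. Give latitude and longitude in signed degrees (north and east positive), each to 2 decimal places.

-71.33°, 173.50°

The central angle between A and B is δ = 1.9504 rad.
With f = 0.31, the slerp weights are sin((1−f)δ)/sin δ = 1.0495 and sin(fδ)/sin δ = 0.6120.
Weighted sum of the unit vectors: (1.0495)·(-0.3253,-0.5351,-0.7797) + (0.6120)·(0.0380,0.9768,-0.2109) = (-0.3181, 0.0363, -0.9474).
Converting back: φ = atan2(z, √(x²+y²)) = -71.33°, λ = atan2(y, x) = 173.50°.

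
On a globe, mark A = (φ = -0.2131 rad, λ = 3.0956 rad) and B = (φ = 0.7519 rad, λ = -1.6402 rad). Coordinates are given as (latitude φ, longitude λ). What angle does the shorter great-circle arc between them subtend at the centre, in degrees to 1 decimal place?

Let φ₁ = -0.2131 rad, φ₂ = 0.7519 rad, and Δλ = 1.5474 rad.
cos c = sin φ₁ sin φ₂ + cos φ₁ cos φ₂ cos Δλ = (-0.2115)(0.6830) + (0.9774)(0.7304)(0.0234) = -0.12774,
so c = arccos(-0.12774) = 1.69889 rad.
So the angular separation is 97.3°.

97.3°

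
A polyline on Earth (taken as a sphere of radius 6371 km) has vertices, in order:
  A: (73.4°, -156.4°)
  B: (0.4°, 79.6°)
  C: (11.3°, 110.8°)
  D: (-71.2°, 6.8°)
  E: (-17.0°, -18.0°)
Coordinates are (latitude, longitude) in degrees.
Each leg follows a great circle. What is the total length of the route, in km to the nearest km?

Leg A→B: central angle 1.7245 rad, distance 10986.5 km.
Leg B→C: central angle 0.5733 rad, distance 3652.3 km.
Leg C→D: central angle 1.8358 rad, distance 11696.1 km.
Leg D→E: central angle 0.9806 rad, distance 6247.3 km.
Total: 10986.5 + 3652.3 + 11696.1 + 6247.3 ≈ 32582 km.

32582 km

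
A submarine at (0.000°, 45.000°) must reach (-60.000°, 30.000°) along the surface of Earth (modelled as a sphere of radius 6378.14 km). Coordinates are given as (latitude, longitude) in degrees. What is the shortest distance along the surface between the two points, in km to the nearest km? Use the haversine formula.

6804 km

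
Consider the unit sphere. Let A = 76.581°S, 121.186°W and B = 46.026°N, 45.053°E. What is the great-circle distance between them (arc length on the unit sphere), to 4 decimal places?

2.5993

Let φ₁ = -1.3366 rad, φ₂ = 0.8033 rad, and Δλ = 2.9014 rad.
cos c = sin φ₁ sin φ₂ + cos φ₁ cos φ₂ cos Δλ = (-0.9727)(0.7197) + (0.2321)(0.6943)(-0.9713) = -0.85652,
so c = arccos(-0.85652) = 2.59928 rad.
On the unit sphere the arc length equals the central angle: 2.5993.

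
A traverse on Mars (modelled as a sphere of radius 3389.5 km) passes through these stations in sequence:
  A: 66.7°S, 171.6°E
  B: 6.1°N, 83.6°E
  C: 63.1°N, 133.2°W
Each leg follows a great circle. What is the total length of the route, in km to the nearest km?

11844 km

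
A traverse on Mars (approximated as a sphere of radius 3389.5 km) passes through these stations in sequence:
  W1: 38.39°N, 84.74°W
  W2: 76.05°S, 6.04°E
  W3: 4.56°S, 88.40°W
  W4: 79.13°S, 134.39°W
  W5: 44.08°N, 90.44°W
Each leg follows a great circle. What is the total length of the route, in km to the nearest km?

Leg W1→W2: central angle 2.2209 rad, distance 7527.7 km.
Leg W2→W3: central angle 1.5122 rad, distance 5125.6 km.
Leg W3→W4: central angle 1.3606 rad, distance 4611.6 km.
Leg W4→W5: central angle 2.1965 rad, distance 7445.0 km.
Total: 7527.7 + 5125.6 + 4611.6 + 7445.0 ≈ 24710 km.

24710 km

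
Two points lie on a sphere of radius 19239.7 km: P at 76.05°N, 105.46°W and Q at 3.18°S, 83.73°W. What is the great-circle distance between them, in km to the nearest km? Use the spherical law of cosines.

26940 km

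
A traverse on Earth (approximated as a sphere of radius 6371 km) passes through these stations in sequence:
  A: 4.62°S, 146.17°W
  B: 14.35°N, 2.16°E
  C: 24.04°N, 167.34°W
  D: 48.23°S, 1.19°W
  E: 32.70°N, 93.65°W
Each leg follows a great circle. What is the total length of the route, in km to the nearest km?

Leg A→B: central angle 2.5714 rad, distance 16382.6 km.
Leg B→C: central angle 2.4481 rad, distance 15596.5 km.
Leg C→D: central angle 2.6781 rad, distance 17062.3 km.
Leg D→E: central angle 2.0120 rad, distance 12818.1 km.
Total: 16382.6 + 15596.5 + 17062.3 + 12818.1 ≈ 61860 km.

61860 km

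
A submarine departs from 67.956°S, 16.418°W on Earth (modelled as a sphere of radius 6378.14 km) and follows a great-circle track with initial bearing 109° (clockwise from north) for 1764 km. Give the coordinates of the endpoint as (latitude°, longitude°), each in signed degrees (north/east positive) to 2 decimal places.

Angular distance δ = d/R = 1764/6378.14 = 0.27657 rad; initial bearing θ = 1.9024 rad.
sin φ₂ = sin φ₁ cos δ + cos φ₁ sin δ cos θ = (-0.9269)(0.9620) + (0.3753)(0.2731)(-0.3256) = -0.9250, so φ₂ = -67.67°.
Δλ = atan2(sin θ sin δ cos φ₁, cos δ − sin φ₁ sin φ₂) = atan2(0.0969, 0.1046) = 42.816°.
λ₂ = -16.418° + 42.816° = 26.40°.

-67.67°, 26.40°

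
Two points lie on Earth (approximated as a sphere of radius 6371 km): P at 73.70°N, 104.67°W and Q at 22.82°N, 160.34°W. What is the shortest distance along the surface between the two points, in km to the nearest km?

Let φ₁ = 1.2863 rad, φ₂ = 0.3983 rad, and Δλ = -0.9716 rad.
cos c = sin φ₁ sin φ₂ + cos φ₁ cos φ₂ cos Δλ = (0.9598)(0.3878) + (0.2807)(0.9217)(0.5640) = 0.51814,
so c = arccos(0.51814) = 1.02612 rad.
Distance = R·c = 6371 × 1.0261 ≈ 6537 km.

6537 km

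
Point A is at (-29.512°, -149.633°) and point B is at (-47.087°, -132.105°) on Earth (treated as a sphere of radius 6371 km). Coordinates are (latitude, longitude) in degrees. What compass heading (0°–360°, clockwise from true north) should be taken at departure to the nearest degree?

147°

With φ₁ = -0.5151, φ₂ = -0.8218, Δλ = 0.3059 rad, the forward-azimuth formula gives
θ = atan2( sin Δλ cos φ₂ , cos φ₁ sin φ₂ − sin φ₁ cos φ₂ cos Δλ ) = atan2(0.2051, -0.3175) = 147.14°.
So the initial bearing is 147°.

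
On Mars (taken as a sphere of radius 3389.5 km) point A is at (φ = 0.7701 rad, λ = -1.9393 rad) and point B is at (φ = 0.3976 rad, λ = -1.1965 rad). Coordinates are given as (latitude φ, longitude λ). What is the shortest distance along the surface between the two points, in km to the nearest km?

In radians: φ₁ = 0.7701, φ₂ = 0.3976, Δλ = 42.559° = 0.7428 rad.
cos c = sin φ₁ sin φ₂ + cos φ₁ cos φ₂ cos Δλ = (0.6962)(0.3872) + (0.7178)(0.9220)(0.7366) = 0.75708,
so c = arccos(0.75708) = 0.71197 rad.
Distance = R·c = 3389.5 × 0.7120 ≈ 2413 km.

2413 km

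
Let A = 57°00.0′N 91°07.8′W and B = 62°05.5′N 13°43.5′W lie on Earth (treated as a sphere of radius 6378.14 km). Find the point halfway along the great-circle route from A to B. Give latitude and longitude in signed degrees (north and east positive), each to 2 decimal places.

Central angle δ = 0.6489 rad. Interpolating on the sphere with fraction f = 0.5:
P = [sin((1−f)δ)·A + sin(fδ)·B] / sin δ = 0.5275·A + 0.5275·B in Cartesian coordinates,
giving P = (0.2342, -0.3458, 0.9086), i.e. latitude 65.31°, longitude -55.89°.

65.31°, -55.89°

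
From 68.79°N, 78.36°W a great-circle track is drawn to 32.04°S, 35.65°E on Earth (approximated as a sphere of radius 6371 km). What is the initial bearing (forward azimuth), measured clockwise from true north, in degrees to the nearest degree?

80°

Δλ = 114.010° = 1.9898 rad.
y = sin Δλ · cos φ₂ = (0.9135)(0.8477) = 0.7743
x = cos φ₁ sin φ₂ − sin φ₁ cos φ₂ cos Δλ = (0.3618)(-0.5305) − (0.9323)(0.8477)(-0.4069) = 0.1296
θ = atan2(y, x) = 80.50°, so the bearing is 80°.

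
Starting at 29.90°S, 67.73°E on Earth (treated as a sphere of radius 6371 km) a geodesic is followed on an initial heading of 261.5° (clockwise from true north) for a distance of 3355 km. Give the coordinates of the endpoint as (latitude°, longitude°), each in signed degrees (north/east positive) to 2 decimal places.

-29.69°, 32.83°

Angular distance δ = d/R = 3355/6371 = 0.52660 rad; initial bearing θ = 4.5640 rad.
sin φ₂ = sin φ₁ cos δ + cos φ₁ sin δ cos θ = (-0.4985)(0.8645) + (0.8669)(0.5026)(-0.1478) = -0.4954, so φ₂ = -29.69°.
Δλ = atan2(sin θ sin δ cos φ₁, cos δ − sin φ₁ sin φ₂) = atan2(-0.4309, 0.6176) = -34.905°.
λ₂ = 67.730° − 34.905° = 32.83°.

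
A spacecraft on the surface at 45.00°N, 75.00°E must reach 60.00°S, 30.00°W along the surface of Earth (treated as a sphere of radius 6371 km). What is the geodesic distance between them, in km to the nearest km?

With latitudes φ₁ = 45.000°, φ₂ = -60.000° and longitude difference Δλ = -105.000°:
cos c = sin φ₁ sin φ₂ + cos φ₁ cos φ₂ cos Δλ = (0.7071)(-0.8660) + (0.7071)(0.5000)(-0.2588) = -0.70388,
so c = arccos(-0.70388) = 2.35164 rad.
Distance = R·c = 6371 × 2.3516 ≈ 14982 km.

14982 km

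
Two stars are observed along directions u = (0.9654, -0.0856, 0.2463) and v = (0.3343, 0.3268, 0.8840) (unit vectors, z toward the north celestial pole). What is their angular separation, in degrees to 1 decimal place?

59.2°

u·v = 0.5125; |u| = 1.0000, |v| = 1.0000.
cos θ = (u·v)/(|u||v|) = 0.5125, so θ = 59.2°.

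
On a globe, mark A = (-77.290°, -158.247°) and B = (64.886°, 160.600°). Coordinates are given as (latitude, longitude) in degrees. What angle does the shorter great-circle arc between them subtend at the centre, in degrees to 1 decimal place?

Let φ₁ = -1.3490 rad, φ₂ = 1.1325 rad, and Δλ = -0.7183 rad.
cos c = sin φ₁ sin φ₂ + cos φ₁ cos φ₂ cos Δλ = (-0.9755)(0.9055) + (0.2200)(0.4244)(0.7530) = -0.81297,
so c = arccos(-0.81297) = 2.52003 rad.
So the angular separation is 144.4°.

144.4°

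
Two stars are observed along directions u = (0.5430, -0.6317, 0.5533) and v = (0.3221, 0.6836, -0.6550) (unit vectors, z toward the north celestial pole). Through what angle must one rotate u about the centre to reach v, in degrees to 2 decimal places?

128.27°

u·v = -0.6193; |u| = 1.0000, |v| = 1.0000.
cos θ = (u·v)/(|u||v|) = -0.6193, so θ = 128.27°.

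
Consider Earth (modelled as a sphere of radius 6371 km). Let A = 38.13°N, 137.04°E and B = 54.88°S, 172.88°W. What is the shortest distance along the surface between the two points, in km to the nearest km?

In radians: φ₁ = 0.6655, φ₂ = -0.9578, Δλ = 50.080° = 0.8741 rad.
Haversine: a = sin²(Δφ/2) + cos φ₁ cos φ₂ sin²(Δλ/2) = 0.5263 + (0.7866)(0.5753)(0.1791) = 0.60732.
Central angle c = 2·arcsin(√a) = 1.78712 rad.
Distance = R·c = 6371 × 1.7871 ≈ 11386 km.

11386 km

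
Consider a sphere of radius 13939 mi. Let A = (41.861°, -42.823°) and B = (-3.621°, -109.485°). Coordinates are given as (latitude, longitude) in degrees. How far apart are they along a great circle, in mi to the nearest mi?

18340 mi

In radians: φ₁ = 0.7306, φ₂ = -0.0632, Δλ = -66.662° = -1.1635 rad.
Haversine: a = sin²(Δφ/2) + cos φ₁ cos φ₂ sin²(Δλ/2) = 0.1494 + (0.7448)(0.9980)(0.3019) = 0.37385.
Central angle c = 2·arcsin(√a) = 1.31573 rad.
Distance = R·c = 13939 × 1.3157 ≈ 18340 mi.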